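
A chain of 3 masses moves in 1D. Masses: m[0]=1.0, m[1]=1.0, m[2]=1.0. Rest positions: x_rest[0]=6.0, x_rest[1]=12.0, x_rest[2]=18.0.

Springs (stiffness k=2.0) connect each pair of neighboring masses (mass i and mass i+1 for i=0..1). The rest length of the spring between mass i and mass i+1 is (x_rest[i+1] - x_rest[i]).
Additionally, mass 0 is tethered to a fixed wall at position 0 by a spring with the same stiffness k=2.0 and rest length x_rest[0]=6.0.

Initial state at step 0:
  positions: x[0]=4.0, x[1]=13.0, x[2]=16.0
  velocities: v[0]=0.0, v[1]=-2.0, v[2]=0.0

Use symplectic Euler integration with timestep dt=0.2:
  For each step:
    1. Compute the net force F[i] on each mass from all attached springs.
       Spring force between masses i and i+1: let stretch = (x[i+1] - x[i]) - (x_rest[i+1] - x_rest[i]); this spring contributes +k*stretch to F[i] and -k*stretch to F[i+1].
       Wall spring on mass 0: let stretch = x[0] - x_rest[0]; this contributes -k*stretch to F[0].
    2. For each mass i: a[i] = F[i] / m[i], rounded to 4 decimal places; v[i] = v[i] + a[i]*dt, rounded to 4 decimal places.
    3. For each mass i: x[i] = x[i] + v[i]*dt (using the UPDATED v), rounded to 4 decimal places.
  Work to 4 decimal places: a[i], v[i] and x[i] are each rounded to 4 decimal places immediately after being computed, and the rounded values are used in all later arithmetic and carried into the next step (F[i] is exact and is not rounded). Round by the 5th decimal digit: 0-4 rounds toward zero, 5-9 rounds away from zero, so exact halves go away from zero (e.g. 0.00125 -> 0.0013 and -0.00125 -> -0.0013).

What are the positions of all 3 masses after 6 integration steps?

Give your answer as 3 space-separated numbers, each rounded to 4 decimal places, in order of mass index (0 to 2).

Answer: 6.5339 8.5594 17.3409

Derivation:
Step 0: x=[4.0000 13.0000 16.0000] v=[0.0000 -2.0000 0.0000]
Step 1: x=[4.4000 12.1200 16.2400] v=[2.0000 -4.4000 1.2000]
Step 2: x=[5.0656 10.9520 16.6304] v=[3.3280 -5.8400 1.9520]
Step 3: x=[5.7969 9.7674 17.0465] v=[3.6563 -5.9232 2.0806]
Step 4: x=[6.3820 8.8474 17.3603] v=[2.9257 -4.5998 1.5690]
Step 5: x=[6.6538 8.4112 17.4731] v=[1.3591 -2.1808 0.5638]
Step 6: x=[6.5339 8.5594 17.3409] v=[-0.5995 0.7410 -0.6610]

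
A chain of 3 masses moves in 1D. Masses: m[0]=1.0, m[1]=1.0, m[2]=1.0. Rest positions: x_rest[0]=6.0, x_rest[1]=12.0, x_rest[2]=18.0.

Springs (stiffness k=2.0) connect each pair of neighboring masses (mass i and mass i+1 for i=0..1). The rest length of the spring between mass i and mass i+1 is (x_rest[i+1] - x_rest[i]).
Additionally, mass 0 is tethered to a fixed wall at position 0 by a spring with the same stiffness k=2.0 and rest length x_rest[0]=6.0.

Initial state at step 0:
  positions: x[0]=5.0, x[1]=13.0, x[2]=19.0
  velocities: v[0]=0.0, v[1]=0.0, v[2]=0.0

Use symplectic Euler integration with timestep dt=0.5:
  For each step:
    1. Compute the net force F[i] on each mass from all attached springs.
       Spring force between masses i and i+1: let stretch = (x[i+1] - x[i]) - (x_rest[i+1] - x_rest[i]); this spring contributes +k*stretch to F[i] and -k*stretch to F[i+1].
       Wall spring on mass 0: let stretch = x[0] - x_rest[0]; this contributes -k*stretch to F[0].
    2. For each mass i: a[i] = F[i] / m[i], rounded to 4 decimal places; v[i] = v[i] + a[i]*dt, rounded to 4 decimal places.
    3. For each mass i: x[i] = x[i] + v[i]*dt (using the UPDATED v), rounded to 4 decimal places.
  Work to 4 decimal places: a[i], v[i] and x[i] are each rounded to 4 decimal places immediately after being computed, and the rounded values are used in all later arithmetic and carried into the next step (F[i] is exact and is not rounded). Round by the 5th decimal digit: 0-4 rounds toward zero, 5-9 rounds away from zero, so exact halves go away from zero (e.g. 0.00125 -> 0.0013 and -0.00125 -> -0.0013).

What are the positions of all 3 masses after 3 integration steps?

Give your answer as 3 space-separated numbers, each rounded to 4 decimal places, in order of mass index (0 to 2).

Step 0: x=[5.0000 13.0000 19.0000] v=[0.0000 0.0000 0.0000]
Step 1: x=[6.5000 12.0000 19.0000] v=[3.0000 -2.0000 0.0000]
Step 2: x=[7.5000 11.7500 18.5000] v=[2.0000 -0.5000 -1.0000]
Step 3: x=[6.8750 12.7500 17.6250] v=[-1.2500 2.0000 -1.7500]

Answer: 6.8750 12.7500 17.6250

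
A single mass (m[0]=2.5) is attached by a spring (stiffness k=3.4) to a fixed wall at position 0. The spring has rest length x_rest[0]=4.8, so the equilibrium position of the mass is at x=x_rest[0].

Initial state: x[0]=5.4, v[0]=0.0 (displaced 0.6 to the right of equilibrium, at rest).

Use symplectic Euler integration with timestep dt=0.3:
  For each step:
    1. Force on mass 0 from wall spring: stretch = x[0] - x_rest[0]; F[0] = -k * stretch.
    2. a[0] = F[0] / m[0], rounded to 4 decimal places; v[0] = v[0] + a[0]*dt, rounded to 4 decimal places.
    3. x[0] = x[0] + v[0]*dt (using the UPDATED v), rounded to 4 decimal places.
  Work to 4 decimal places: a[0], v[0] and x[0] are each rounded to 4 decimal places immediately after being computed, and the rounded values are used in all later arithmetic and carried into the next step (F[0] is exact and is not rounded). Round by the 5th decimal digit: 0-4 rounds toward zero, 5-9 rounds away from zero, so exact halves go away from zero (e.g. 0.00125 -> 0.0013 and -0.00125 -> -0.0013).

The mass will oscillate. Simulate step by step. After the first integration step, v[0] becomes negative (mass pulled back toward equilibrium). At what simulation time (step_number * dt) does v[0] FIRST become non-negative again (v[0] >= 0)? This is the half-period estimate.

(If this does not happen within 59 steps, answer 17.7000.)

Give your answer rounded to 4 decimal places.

Answer: 2.7000

Derivation:
Step 0: x=[5.4000] v=[0.0000]
Step 1: x=[5.3266] v=[-0.2448]
Step 2: x=[5.1887] v=[-0.4597]
Step 3: x=[5.0032] v=[-0.6183]
Step 4: x=[4.7928] v=[-0.7012]
Step 5: x=[4.5833] v=[-0.6983]
Step 6: x=[4.4003] v=[-0.6099]
Step 7: x=[4.2663] v=[-0.4468]
Step 8: x=[4.1976] v=[-0.2291]
Step 9: x=[4.2026] v=[0.0167]
First v>=0 after going negative at step 9, time=2.7000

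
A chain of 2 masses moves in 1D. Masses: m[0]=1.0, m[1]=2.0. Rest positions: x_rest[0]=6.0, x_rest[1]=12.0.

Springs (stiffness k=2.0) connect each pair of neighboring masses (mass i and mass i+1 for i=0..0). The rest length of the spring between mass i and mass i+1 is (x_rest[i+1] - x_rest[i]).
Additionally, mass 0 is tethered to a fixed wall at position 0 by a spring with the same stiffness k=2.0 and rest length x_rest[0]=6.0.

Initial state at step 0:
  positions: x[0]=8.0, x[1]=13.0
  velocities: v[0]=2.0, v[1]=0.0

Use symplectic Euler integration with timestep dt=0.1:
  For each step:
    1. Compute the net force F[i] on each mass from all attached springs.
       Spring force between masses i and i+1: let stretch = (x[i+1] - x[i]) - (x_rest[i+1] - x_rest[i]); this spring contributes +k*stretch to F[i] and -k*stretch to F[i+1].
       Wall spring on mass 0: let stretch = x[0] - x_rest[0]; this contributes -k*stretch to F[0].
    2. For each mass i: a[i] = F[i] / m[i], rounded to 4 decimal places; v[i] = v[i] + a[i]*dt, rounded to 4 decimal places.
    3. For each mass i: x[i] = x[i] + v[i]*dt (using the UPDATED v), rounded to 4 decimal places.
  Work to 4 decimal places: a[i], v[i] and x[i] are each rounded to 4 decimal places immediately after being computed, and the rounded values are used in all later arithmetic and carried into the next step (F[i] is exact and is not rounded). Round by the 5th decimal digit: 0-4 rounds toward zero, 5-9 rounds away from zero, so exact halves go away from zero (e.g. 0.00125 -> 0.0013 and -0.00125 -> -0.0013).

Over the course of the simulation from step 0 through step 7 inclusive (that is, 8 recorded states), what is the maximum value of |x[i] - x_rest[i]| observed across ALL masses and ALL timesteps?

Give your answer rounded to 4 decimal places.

Answer: 2.2212

Derivation:
Step 0: x=[8.0000 13.0000] v=[2.0000 0.0000]
Step 1: x=[8.1400 13.0100] v=[1.4000 0.1000]
Step 2: x=[8.2146 13.0313] v=[0.7460 0.2130]
Step 3: x=[8.2212 13.0644] v=[0.0664 0.3313]
Step 4: x=[8.1603 13.1091] v=[-0.6092 0.4470]
Step 5: x=[8.0352 13.1643] v=[-1.2515 0.5521]
Step 6: x=[7.8519 13.2282] v=[-1.8327 0.6392]
Step 7: x=[7.6191 13.2984] v=[-2.3278 0.7016]
Max displacement = 2.2212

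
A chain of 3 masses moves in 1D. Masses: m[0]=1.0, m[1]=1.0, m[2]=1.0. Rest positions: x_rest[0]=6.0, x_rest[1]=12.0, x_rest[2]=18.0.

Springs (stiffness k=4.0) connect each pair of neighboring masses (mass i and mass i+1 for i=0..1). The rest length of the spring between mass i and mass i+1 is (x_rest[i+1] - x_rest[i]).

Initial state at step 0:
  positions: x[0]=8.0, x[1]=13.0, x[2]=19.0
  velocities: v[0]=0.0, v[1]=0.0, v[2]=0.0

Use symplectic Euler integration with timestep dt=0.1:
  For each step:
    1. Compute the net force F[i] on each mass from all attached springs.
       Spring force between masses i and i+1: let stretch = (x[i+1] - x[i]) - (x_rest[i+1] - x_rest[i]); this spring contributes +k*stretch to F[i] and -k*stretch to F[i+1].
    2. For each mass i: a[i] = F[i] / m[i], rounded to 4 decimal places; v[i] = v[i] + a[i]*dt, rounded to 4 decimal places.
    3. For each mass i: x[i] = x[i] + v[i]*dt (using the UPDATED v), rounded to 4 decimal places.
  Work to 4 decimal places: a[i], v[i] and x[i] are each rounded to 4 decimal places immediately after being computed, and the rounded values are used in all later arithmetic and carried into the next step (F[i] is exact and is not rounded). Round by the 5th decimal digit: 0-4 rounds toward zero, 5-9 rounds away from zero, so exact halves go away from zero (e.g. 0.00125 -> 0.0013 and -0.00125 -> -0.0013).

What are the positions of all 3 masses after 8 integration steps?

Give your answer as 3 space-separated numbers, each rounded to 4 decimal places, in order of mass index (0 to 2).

Answer: 7.1008 13.6662 19.2330

Derivation:
Step 0: x=[8.0000 13.0000 19.0000] v=[0.0000 0.0000 0.0000]
Step 1: x=[7.9600 13.0400 19.0000] v=[-0.4000 0.4000 0.0000]
Step 2: x=[7.8832 13.1152 19.0016] v=[-0.7680 0.7520 0.0160]
Step 3: x=[7.7757 13.2166 19.0077] v=[-1.0752 1.0138 0.0614]
Step 4: x=[7.6458 13.3320 19.0222] v=[-1.2988 1.1539 0.1450]
Step 5: x=[7.5034 13.4476 19.0491] v=[-1.4243 1.1555 0.2689]
Step 6: x=[7.3587 13.5494 19.0919] v=[-1.4466 1.0184 0.4283]
Step 7: x=[7.2217 13.6253 19.1530] v=[-1.3703 0.7591 0.6113]
Step 8: x=[7.1008 13.6662 19.2330] v=[-1.2089 0.4087 0.8002]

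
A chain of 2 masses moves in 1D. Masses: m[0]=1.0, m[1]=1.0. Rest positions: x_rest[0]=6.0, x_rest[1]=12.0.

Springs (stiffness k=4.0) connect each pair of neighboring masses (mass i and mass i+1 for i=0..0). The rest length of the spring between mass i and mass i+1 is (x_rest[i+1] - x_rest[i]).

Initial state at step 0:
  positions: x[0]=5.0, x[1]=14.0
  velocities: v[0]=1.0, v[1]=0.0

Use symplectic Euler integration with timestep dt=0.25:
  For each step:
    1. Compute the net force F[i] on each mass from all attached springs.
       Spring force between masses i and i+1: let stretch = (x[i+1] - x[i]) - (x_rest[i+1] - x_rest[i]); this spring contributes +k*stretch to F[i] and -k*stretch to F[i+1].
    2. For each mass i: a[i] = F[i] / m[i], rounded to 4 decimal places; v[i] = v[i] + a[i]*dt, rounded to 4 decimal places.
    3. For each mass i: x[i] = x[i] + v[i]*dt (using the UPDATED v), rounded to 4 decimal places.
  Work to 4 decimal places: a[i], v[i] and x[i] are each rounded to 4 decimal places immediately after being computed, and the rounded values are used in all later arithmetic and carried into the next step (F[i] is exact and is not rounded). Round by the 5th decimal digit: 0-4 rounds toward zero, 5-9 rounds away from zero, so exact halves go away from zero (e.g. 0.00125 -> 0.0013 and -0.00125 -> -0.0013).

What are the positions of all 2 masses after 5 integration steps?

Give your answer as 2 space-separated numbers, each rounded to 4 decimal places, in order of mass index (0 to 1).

Step 0: x=[5.0000 14.0000] v=[1.0000 0.0000]
Step 1: x=[6.0000 13.2500] v=[4.0000 -3.0000]
Step 2: x=[7.3125 12.1875] v=[5.2500 -4.2500]
Step 3: x=[8.3438 11.4063] v=[4.1250 -3.1250]
Step 4: x=[8.6407 11.3594] v=[1.1875 -0.1875]
Step 5: x=[8.1173 12.1329] v=[-2.0938 3.0938]

Answer: 8.1173 12.1329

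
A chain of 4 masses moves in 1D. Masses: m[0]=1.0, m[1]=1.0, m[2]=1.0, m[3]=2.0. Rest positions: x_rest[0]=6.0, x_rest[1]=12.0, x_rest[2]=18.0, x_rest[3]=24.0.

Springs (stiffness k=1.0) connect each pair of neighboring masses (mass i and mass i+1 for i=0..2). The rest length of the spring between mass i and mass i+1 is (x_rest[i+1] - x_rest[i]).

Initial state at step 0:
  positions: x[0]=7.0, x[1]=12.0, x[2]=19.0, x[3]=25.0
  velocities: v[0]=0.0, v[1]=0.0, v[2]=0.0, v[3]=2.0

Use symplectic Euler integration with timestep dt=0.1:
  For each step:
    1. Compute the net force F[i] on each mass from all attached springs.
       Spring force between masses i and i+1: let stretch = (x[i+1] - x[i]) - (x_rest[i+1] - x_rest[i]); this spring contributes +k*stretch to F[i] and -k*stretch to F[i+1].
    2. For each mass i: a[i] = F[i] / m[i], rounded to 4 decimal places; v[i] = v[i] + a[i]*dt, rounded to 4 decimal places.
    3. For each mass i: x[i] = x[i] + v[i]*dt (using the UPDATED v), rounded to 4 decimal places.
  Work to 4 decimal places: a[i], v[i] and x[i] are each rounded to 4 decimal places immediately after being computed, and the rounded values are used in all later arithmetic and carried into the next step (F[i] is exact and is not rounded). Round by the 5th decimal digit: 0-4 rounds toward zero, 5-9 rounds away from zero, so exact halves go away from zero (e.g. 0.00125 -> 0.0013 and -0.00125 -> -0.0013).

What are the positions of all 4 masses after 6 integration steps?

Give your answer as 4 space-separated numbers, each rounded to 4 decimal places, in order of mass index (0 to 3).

Answer: 6.8102 12.3806 18.8841 26.1626

Derivation:
Step 0: x=[7.0000 12.0000 19.0000 25.0000] v=[0.0000 0.0000 0.0000 2.0000]
Step 1: x=[6.9900 12.0200 18.9900 25.2000] v=[-0.1000 0.2000 -0.1000 2.0000]
Step 2: x=[6.9703 12.0594 18.9724 25.3990] v=[-0.1970 0.3940 -0.1760 1.9895]
Step 3: x=[6.9415 12.1170 18.9499 25.5958] v=[-0.2881 0.5764 -0.2246 1.9682]
Step 4: x=[6.9044 12.1912 18.9256 25.7894] v=[-0.3706 0.7421 -0.2433 1.9359]
Step 5: x=[6.8602 12.2799 18.9026 25.9787] v=[-0.4419 0.8869 -0.2304 1.8927]
Step 6: x=[6.8102 12.3806 18.8841 26.1626] v=[-0.4999 1.0072 -0.1851 1.8389]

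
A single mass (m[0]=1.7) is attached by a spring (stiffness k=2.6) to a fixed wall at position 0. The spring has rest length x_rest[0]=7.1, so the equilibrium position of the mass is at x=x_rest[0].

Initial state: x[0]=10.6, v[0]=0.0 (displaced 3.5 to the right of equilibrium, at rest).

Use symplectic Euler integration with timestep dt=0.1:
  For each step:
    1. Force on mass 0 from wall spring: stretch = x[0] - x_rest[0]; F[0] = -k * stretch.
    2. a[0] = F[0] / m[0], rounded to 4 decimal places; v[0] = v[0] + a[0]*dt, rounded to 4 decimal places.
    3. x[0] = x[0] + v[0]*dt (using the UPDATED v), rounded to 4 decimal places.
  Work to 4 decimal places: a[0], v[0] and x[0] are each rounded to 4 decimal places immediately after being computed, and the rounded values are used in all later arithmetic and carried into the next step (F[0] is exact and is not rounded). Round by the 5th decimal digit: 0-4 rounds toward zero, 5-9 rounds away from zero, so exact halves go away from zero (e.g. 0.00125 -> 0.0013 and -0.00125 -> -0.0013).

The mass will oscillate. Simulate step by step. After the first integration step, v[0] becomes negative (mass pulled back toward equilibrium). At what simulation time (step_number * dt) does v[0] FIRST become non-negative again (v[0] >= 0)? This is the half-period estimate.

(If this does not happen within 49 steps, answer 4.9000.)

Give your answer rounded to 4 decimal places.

Answer: 2.6000

Derivation:
Step 0: x=[10.6000] v=[0.0000]
Step 1: x=[10.5465] v=[-0.5353]
Step 2: x=[10.4403] v=[-1.0624]
Step 3: x=[10.2830] v=[-1.5733]
Step 4: x=[10.0770] v=[-2.0601]
Step 5: x=[9.8255] v=[-2.5154]
Step 6: x=[9.5323] v=[-2.9322]
Step 7: x=[9.2019] v=[-3.3042]
Step 8: x=[8.8393] v=[-3.6257]
Step 9: x=[8.4501] v=[-3.8917]
Step 10: x=[8.0403] v=[-4.0982]
Step 11: x=[7.6161] v=[-4.2420]
Step 12: x=[7.1840] v=[-4.3209]
Step 13: x=[6.7506] v=[-4.3338]
Step 14: x=[6.3226] v=[-4.2804]
Step 15: x=[5.9065] v=[-4.1615]
Step 16: x=[5.5086] v=[-3.9790]
Step 17: x=[5.1350] v=[-3.7356]
Step 18: x=[4.7915] v=[-3.4351]
Step 19: x=[4.4833] v=[-3.0820]
Step 20: x=[4.2151] v=[-2.6818]
Step 21: x=[3.9910] v=[-2.2406]
Step 22: x=[3.8145] v=[-1.7651]
Step 23: x=[3.6882] v=[-1.2626]
Step 24: x=[3.6141] v=[-0.7408]
Step 25: x=[3.5933] v=[-0.2077]
Step 26: x=[3.6262] v=[0.3286]
First v>=0 after going negative at step 26, time=2.6000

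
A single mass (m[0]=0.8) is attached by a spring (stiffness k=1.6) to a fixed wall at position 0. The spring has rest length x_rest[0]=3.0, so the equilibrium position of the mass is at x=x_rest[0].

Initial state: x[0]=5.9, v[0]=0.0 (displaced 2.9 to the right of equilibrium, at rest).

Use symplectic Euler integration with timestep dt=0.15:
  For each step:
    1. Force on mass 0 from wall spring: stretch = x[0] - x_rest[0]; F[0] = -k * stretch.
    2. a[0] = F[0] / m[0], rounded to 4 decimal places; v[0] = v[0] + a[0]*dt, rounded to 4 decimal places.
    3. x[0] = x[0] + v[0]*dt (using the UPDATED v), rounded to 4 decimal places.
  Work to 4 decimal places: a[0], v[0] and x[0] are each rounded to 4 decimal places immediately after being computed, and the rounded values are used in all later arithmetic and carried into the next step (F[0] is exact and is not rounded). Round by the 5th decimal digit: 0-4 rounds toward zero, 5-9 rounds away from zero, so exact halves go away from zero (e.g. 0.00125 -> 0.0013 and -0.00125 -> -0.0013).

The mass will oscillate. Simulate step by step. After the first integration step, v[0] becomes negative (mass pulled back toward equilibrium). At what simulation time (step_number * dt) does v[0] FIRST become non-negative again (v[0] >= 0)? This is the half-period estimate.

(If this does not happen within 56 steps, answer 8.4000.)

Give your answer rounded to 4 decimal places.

Answer: 2.2500

Derivation:
Step 0: x=[5.9000] v=[0.0000]
Step 1: x=[5.7695] v=[-0.8700]
Step 2: x=[5.5144] v=[-1.7009]
Step 3: x=[5.1461] v=[-2.4552]
Step 4: x=[4.6813] v=[-3.0990]
Step 5: x=[4.1408] v=[-3.6034]
Step 6: x=[3.5490] v=[-3.9456]
Step 7: x=[2.9325] v=[-4.1103]
Step 8: x=[2.3190] v=[-4.0901]
Step 9: x=[1.7361] v=[-3.8858]
Step 10: x=[1.2101] v=[-3.5066]
Step 11: x=[0.7647] v=[-2.9696]
Step 12: x=[0.4199] v=[-2.2990]
Step 13: x=[0.1912] v=[-1.5250]
Step 14: x=[0.0888] v=[-0.6824]
Step 15: x=[0.1175] v=[0.1910]
First v>=0 after going negative at step 15, time=2.2500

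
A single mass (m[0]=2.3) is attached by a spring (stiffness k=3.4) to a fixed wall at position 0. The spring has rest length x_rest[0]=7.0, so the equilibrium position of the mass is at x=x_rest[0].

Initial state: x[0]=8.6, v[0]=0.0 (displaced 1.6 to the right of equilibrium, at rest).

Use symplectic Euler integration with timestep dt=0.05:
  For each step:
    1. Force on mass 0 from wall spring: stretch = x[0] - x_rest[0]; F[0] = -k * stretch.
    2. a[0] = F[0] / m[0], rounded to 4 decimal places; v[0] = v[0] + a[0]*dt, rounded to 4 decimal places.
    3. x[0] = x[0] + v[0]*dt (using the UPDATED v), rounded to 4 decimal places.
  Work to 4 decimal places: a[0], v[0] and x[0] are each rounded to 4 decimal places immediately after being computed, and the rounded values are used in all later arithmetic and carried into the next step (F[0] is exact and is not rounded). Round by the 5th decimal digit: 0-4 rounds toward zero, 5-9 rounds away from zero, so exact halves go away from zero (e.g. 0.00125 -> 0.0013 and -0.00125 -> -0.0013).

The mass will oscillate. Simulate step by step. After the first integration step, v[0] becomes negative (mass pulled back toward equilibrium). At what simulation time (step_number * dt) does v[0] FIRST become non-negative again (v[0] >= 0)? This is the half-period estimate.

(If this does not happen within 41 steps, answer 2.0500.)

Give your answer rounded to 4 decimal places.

Step 0: x=[8.6000] v=[0.0000]
Step 1: x=[8.5941] v=[-0.1183]
Step 2: x=[8.5823] v=[-0.2361]
Step 3: x=[8.5646] v=[-0.3531]
Step 4: x=[8.5412] v=[-0.4687]
Step 5: x=[8.5121] v=[-0.5826]
Step 6: x=[8.4774] v=[-0.6944]
Step 7: x=[8.4372] v=[-0.8036]
Step 8: x=[8.3917] v=[-0.9098]
Step 9: x=[8.3411] v=[-1.0127]
Step 10: x=[8.2855] v=[-1.1118]
Step 11: x=[8.2252] v=[-1.2068]
Step 12: x=[8.1603] v=[-1.2974]
Step 13: x=[8.0911] v=[-1.3832]
Step 14: x=[8.0179] v=[-1.4638]
Step 15: x=[7.9410] v=[-1.5390]
Step 16: x=[7.8606] v=[-1.6086]
Step 17: x=[7.7770] v=[-1.6722]
Step 18: x=[7.6905] v=[-1.7296]
Step 19: x=[7.6015] v=[-1.7806]
Step 20: x=[7.5102] v=[-1.8251]
Step 21: x=[7.4171] v=[-1.8628]
Step 22: x=[7.3224] v=[-1.8936]
Step 23: x=[7.2265] v=[-1.9174]
Step 24: x=[7.1298] v=[-1.9341]
Step 25: x=[7.0326] v=[-1.9437]
Step 26: x=[6.9353] v=[-1.9461]
Step 27: x=[6.8382] v=[-1.9413]
Step 28: x=[6.7417] v=[-1.9293]
Step 29: x=[6.6462] v=[-1.9102]
Step 30: x=[6.5520] v=[-1.8841]
Step 31: x=[6.4595] v=[-1.8510]
Step 32: x=[6.3689] v=[-1.8111]
Step 33: x=[6.2807] v=[-1.7645]
Step 34: x=[6.1951] v=[-1.7113]
Step 35: x=[6.1125] v=[-1.6518]
Step 36: x=[6.0332] v=[-1.5862]
Step 37: x=[5.9575] v=[-1.5147]
Step 38: x=[5.8856] v=[-1.4376]
Step 39: x=[5.8178] v=[-1.3552]
Step 40: x=[5.7544] v=[-1.2678]
Step 41: x=[5.6956] v=[-1.1757]
v[0] did not become non-negative within 41 steps; using fallback time=2.0500

Answer: 2.0500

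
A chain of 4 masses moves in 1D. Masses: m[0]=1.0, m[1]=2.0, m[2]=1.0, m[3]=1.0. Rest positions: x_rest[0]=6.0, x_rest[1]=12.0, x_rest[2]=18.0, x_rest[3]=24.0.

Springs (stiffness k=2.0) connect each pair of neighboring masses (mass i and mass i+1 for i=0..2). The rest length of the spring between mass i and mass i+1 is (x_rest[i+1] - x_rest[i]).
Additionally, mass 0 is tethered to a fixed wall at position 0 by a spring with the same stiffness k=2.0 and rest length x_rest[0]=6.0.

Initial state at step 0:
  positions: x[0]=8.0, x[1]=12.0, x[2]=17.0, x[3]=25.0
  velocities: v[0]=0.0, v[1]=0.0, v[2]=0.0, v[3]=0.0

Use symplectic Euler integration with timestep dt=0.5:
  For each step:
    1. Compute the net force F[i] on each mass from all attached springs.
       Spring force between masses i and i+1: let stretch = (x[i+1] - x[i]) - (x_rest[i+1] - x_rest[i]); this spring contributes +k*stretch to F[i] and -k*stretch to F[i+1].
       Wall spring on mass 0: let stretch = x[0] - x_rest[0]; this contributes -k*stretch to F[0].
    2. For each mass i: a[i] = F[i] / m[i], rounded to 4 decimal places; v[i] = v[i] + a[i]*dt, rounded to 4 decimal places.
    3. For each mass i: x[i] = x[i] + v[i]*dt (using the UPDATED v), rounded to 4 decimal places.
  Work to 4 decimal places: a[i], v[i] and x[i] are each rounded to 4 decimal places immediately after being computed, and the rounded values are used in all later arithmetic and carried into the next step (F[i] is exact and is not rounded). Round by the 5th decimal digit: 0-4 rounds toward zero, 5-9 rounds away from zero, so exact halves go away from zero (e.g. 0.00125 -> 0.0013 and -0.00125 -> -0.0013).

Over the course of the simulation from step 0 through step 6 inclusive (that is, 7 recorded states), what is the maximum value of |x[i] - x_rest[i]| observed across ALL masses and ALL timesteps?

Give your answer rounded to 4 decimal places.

Answer: 2.0938

Derivation:
Step 0: x=[8.0000 12.0000 17.0000 25.0000] v=[0.0000 0.0000 0.0000 0.0000]
Step 1: x=[6.0000 12.2500 18.5000 24.0000] v=[-4.0000 0.5000 3.0000 -2.0000]
Step 2: x=[4.1250 12.5000 19.6250 23.2500] v=[-3.7500 0.5000 2.2500 -1.5000]
Step 3: x=[4.3750 12.4375 19.0000 23.6875] v=[0.5000 -0.1250 -1.2500 0.8750]
Step 4: x=[6.4688 12.0000 17.4375 24.7813] v=[4.1875 -0.8750 -3.1250 2.1875]
Step 5: x=[8.0938 11.5391 16.8282 25.2032] v=[3.2499 -0.9219 -1.2187 0.8437]
Step 6: x=[7.3945 11.5391 17.7618 24.4376] v=[-1.3986 0.0000 1.8672 -1.5313]
Max displacement = 2.0938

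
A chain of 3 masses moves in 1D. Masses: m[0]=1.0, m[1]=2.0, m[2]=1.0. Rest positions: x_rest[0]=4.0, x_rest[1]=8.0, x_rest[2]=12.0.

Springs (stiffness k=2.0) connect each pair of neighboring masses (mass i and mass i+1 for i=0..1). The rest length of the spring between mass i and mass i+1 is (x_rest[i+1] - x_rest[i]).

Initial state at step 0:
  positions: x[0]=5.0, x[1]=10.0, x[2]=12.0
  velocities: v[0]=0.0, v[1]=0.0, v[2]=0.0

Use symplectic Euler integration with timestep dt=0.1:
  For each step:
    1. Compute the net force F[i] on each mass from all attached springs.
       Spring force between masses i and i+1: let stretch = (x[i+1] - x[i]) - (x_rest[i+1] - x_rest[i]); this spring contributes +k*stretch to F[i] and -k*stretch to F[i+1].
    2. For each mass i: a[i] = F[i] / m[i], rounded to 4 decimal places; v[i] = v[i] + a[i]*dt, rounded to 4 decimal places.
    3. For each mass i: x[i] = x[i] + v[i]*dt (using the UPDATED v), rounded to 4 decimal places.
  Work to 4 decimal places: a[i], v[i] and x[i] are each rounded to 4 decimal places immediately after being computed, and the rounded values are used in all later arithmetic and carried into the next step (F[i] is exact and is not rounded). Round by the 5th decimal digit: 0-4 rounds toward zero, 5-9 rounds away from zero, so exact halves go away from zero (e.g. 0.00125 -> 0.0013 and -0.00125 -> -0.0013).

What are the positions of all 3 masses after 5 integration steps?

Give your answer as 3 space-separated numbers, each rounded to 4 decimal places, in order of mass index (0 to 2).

Step 0: x=[5.0000 10.0000 12.0000] v=[0.0000 0.0000 0.0000]
Step 1: x=[5.0200 9.9700 12.0400] v=[0.2000 -0.3000 0.4000]
Step 2: x=[5.0590 9.9112 12.1186] v=[0.3900 -0.5880 0.7860]
Step 3: x=[5.1150 9.8260 12.2331] v=[0.5604 -0.8525 1.1445]
Step 4: x=[5.1853 9.7177 12.3794] v=[0.7026 -1.0829 1.4631]
Step 5: x=[5.2662 9.5907 12.5525] v=[0.8091 -1.2700 1.7308]

Answer: 5.2662 9.5907 12.5525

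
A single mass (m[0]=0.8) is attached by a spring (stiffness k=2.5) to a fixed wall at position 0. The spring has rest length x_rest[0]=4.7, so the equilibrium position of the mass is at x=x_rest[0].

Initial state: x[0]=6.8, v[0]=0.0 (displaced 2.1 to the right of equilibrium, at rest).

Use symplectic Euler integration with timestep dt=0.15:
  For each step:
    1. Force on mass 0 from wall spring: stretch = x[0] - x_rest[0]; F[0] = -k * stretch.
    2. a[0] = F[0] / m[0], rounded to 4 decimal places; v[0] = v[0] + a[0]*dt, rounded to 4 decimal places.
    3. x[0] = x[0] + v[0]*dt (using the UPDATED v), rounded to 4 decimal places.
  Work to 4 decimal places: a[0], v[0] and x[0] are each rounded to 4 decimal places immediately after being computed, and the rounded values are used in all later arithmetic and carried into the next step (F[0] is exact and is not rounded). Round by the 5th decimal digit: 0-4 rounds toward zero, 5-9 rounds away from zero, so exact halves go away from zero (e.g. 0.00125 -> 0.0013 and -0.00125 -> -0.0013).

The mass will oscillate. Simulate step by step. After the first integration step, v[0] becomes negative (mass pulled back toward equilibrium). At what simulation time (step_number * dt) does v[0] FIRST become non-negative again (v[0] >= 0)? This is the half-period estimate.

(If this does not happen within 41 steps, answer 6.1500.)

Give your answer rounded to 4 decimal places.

Answer: 1.8000

Derivation:
Step 0: x=[6.8000] v=[0.0000]
Step 1: x=[6.6523] v=[-0.9844]
Step 2: x=[6.3674] v=[-1.8995]
Step 3: x=[5.9652] v=[-2.6811]
Step 4: x=[5.4741] v=[-3.2742]
Step 5: x=[4.9285] v=[-3.6371]
Step 6: x=[4.3669] v=[-3.7442]
Step 7: x=[3.8287] v=[-3.5881]
Step 8: x=[3.3517] v=[-3.1797]
Step 9: x=[2.9695] v=[-2.5477]
Step 10: x=[2.7090] v=[-1.7365]
Step 11: x=[2.5885] v=[-0.8032]
Step 12: x=[2.6165] v=[0.1866]
First v>=0 after going negative at step 12, time=1.8000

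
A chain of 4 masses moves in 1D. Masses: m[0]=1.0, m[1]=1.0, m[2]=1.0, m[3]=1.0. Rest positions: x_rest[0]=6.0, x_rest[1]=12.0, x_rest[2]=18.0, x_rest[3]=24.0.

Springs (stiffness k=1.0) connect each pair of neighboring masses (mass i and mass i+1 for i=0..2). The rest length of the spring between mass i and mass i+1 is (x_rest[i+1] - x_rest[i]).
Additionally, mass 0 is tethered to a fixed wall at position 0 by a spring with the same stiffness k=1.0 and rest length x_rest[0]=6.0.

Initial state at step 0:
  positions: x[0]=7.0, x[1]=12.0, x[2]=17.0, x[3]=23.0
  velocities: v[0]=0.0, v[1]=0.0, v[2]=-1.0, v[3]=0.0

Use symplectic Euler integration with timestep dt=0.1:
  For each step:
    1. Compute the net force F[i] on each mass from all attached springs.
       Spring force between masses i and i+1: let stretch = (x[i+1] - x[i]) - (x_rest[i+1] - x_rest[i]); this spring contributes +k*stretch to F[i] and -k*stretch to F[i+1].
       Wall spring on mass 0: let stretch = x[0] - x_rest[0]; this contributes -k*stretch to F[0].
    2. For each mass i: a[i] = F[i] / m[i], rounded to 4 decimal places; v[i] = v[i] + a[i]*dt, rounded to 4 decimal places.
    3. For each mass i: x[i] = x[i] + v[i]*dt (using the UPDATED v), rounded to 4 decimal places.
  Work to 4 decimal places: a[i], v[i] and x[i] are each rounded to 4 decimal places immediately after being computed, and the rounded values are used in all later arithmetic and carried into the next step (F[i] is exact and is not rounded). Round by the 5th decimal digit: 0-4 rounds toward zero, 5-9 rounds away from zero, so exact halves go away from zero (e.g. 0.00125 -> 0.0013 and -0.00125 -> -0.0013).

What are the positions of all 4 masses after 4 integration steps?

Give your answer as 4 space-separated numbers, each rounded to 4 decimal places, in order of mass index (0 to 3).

Answer: 6.8059 11.9887 16.7166 22.9916

Derivation:
Step 0: x=[7.0000 12.0000 17.0000 23.0000] v=[0.0000 0.0000 -1.0000 0.0000]
Step 1: x=[6.9800 12.0000 16.9100 23.0000] v=[-0.2000 0.0000 -0.9000 0.0000]
Step 2: x=[6.9404 11.9989 16.8318 22.9991] v=[-0.3960 -0.0110 -0.7820 -0.0090]
Step 3: x=[6.8820 11.9955 16.7669 22.9965] v=[-0.5842 -0.0336 -0.6486 -0.0257]
Step 4: x=[6.8059 11.9887 16.7166 22.9916] v=[-0.7611 -0.0678 -0.5028 -0.0487]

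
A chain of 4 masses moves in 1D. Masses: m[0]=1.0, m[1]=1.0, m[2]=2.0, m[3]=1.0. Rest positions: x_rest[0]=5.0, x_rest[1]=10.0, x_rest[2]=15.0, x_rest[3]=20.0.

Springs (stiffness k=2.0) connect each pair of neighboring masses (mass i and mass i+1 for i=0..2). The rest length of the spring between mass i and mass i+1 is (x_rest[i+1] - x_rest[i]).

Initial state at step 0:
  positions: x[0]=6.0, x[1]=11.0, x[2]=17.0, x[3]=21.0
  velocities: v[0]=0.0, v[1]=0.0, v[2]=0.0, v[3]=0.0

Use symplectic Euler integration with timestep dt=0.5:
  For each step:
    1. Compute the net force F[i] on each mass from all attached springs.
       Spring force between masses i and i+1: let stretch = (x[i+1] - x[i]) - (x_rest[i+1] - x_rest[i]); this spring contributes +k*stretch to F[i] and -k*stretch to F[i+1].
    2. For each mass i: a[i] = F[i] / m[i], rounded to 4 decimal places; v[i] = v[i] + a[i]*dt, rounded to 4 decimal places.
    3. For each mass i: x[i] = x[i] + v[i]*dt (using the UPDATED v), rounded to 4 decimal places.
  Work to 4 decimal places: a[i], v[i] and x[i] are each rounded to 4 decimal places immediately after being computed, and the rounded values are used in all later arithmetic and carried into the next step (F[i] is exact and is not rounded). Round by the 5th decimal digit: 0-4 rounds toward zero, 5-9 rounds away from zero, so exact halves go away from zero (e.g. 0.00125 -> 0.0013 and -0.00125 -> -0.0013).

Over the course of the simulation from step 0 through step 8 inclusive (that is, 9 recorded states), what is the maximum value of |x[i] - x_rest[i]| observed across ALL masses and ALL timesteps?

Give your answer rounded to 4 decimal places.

Step 0: x=[6.0000 11.0000 17.0000 21.0000] v=[0.0000 0.0000 0.0000 0.0000]
Step 1: x=[6.0000 11.5000 16.5000 21.5000] v=[0.0000 1.0000 -1.0000 1.0000]
Step 2: x=[6.2500 11.7500 16.0000 22.0000] v=[0.5000 0.5000 -1.0000 1.0000]
Step 3: x=[6.7500 11.3750 15.9375 22.0000] v=[1.0000 -0.7500 -0.1250 0.0000]
Step 4: x=[7.0625 10.9688 16.2500 21.4688] v=[0.6250 -0.8125 0.6250 -1.0625]
Step 5: x=[6.8282 11.2500 16.5469 20.8282] v=[-0.4687 0.5624 0.5938 -1.2813]
Step 6: x=[6.3048 11.9688 16.5899 20.5469] v=[-1.0469 1.4375 0.0860 -0.5626]
Step 7: x=[6.1134 12.1661 16.4669 20.7871] v=[-0.3829 0.3946 -0.2461 0.4804]
Step 8: x=[6.4483 11.4875 16.3487 21.3672] v=[0.6698 -1.3573 -0.2364 1.1602]
Max displacement = 2.1661

Answer: 2.1661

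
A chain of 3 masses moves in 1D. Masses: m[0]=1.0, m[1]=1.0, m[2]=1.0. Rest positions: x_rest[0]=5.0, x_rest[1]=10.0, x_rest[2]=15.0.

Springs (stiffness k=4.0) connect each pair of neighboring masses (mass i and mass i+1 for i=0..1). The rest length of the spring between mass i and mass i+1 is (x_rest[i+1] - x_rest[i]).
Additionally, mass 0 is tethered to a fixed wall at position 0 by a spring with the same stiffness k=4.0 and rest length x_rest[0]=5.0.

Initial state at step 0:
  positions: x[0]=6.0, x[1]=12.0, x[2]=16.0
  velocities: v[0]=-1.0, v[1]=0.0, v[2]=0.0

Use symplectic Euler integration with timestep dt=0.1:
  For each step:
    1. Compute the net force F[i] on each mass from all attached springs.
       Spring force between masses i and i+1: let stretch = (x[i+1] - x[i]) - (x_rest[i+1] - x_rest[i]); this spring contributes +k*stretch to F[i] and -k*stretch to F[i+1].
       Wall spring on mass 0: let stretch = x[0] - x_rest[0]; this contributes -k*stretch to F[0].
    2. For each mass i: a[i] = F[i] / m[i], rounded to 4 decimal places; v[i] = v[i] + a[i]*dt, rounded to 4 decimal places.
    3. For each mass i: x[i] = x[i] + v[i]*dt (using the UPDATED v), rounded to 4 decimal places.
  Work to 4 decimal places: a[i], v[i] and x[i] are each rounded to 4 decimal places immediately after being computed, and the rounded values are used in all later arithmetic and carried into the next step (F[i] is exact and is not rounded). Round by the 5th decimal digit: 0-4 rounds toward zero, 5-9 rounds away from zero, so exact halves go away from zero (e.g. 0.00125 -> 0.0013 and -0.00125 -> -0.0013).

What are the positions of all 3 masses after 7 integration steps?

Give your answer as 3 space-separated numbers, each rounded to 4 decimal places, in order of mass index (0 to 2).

Step 0: x=[6.0000 12.0000 16.0000] v=[-1.0000 0.0000 0.0000]
Step 1: x=[5.9000 11.9200 16.0400] v=[-1.0000 -0.8000 0.4000]
Step 2: x=[5.8048 11.7640 16.1152] v=[-0.9520 -1.5600 0.7520]
Step 3: x=[5.7158 11.5437 16.2164] v=[-0.8902 -2.2032 1.0115]
Step 4: x=[5.6313 11.2772 16.3306] v=[-0.8454 -2.6653 1.1424]
Step 5: x=[5.5473 10.9870 16.4427] v=[-0.8396 -2.9023 1.1210]
Step 6: x=[5.4590 10.6974 16.5366] v=[-0.8826 -2.8959 0.9387]
Step 7: x=[5.3619 10.4318 16.5969] v=[-0.9708 -2.6556 0.6030]

Answer: 5.3619 10.4318 16.5969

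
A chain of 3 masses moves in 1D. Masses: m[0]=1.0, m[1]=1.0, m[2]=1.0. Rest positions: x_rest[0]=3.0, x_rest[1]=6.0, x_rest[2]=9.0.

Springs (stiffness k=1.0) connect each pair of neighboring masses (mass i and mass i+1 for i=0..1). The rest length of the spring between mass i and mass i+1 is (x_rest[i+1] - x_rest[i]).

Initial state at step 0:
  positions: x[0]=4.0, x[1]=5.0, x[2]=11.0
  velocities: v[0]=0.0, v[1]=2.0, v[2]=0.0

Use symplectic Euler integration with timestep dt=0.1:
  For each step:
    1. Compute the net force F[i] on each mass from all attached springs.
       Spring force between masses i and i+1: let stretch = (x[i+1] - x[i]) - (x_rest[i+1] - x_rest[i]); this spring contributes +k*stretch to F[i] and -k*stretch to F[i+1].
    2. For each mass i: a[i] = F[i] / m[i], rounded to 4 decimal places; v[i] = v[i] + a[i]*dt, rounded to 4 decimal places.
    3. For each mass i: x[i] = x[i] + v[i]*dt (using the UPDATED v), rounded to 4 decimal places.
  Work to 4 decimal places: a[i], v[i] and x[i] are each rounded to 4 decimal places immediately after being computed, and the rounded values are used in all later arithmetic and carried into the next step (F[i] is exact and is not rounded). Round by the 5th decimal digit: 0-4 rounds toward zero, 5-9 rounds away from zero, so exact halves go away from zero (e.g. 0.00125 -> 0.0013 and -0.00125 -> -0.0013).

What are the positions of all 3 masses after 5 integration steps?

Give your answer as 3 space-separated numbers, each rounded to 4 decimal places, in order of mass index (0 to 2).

Answer: 3.7627 6.6213 10.6161

Derivation:
Step 0: x=[4.0000 5.0000 11.0000] v=[0.0000 2.0000 0.0000]
Step 1: x=[3.9800 5.2500 10.9700] v=[-0.2000 2.5000 -0.3000]
Step 2: x=[3.9427 5.5445 10.9128] v=[-0.3730 2.9450 -0.5720]
Step 3: x=[3.8914 5.8767 10.8319] v=[-0.5128 3.3217 -0.8088]
Step 4: x=[3.8300 6.2386 10.7315] v=[-0.6143 3.6187 -1.0043]
Step 5: x=[3.7627 6.6213 10.6161] v=[-0.6734 3.8271 -1.1536]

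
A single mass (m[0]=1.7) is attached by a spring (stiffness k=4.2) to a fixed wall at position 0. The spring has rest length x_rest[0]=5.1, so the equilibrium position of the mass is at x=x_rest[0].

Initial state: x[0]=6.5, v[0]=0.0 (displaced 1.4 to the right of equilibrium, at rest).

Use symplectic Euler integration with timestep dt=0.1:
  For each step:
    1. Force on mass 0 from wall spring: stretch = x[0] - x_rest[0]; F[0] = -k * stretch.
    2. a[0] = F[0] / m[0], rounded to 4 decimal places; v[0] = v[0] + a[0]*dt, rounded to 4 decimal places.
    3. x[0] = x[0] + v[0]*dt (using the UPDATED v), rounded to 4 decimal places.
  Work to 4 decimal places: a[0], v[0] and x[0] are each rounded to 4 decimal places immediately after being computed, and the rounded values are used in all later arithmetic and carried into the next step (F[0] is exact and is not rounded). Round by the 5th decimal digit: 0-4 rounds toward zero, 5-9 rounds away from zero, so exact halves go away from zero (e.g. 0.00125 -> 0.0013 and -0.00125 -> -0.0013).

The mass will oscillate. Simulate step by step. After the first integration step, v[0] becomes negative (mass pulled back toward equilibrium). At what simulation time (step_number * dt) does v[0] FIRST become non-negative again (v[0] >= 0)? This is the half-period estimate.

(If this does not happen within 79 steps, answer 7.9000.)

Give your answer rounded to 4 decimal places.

Answer: 2.0000

Derivation:
Step 0: x=[6.5000] v=[0.0000]
Step 1: x=[6.4654] v=[-0.3459]
Step 2: x=[6.3971] v=[-0.6832]
Step 3: x=[6.2967] v=[-1.0037]
Step 4: x=[6.1668] v=[-1.2994]
Step 5: x=[6.0105] v=[-1.5630]
Step 6: x=[5.8317] v=[-1.7880]
Step 7: x=[5.6348] v=[-1.9688]
Step 8: x=[5.4247] v=[-2.1009]
Step 9: x=[5.2066] v=[-2.1811]
Step 10: x=[4.9859] v=[-2.2074]
Step 11: x=[4.7680] v=[-2.1792]
Step 12: x=[4.5583] v=[-2.0972]
Step 13: x=[4.3620] v=[-1.9634]
Step 14: x=[4.1839] v=[-1.7811]
Step 15: x=[4.0284] v=[-1.5548]
Step 16: x=[3.8994] v=[-1.2901]
Step 17: x=[3.8001] v=[-0.9935]
Step 18: x=[3.7329] v=[-0.6724]
Step 19: x=[3.6994] v=[-0.3347]
Step 20: x=[3.7005] v=[0.0113]
First v>=0 after going negative at step 20, time=2.0000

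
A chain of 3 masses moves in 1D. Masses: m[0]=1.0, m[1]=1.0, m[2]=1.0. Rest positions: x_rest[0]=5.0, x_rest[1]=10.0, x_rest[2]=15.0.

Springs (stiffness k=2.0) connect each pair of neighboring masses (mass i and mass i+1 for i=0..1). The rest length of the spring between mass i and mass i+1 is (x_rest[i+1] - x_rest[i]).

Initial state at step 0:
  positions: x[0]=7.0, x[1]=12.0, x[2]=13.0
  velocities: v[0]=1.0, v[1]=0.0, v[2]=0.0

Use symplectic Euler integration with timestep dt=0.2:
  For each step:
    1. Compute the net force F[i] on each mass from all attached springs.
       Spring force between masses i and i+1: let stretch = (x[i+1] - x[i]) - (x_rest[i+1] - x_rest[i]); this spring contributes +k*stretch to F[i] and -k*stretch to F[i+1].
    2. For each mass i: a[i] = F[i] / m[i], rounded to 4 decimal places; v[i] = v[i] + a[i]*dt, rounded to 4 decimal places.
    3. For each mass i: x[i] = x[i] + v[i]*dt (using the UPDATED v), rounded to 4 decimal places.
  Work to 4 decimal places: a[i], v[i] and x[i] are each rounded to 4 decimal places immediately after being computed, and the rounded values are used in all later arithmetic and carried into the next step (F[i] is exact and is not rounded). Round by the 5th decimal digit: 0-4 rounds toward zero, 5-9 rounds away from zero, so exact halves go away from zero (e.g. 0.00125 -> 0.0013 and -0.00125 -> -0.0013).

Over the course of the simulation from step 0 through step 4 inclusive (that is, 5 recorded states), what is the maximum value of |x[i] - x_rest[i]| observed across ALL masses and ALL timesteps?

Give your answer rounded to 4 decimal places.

Step 0: x=[7.0000 12.0000 13.0000] v=[1.0000 0.0000 0.0000]
Step 1: x=[7.2000 11.6800 13.3200] v=[1.0000 -1.6000 1.6000]
Step 2: x=[7.3584 11.1328 13.9088] v=[0.7920 -2.7360 2.9440]
Step 3: x=[7.4188 10.5057 14.6755] v=[0.3018 -3.1354 3.8336]
Step 4: x=[7.3261 9.9653 15.5086] v=[-0.4634 -2.7022 4.1657]
Max displacement = 2.4188

Answer: 2.4188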